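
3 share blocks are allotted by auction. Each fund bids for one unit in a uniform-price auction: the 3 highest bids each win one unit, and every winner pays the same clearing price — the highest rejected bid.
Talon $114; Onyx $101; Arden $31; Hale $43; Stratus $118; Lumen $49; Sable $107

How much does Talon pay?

Talon pays $101

Ordering the bids: 118 (Stratus), 114 (Talon), 107 (Sable), 101 (Onyx), 49 (Lumen), …
The 3 highest are Stratus, Talon, Sable.
Highest unsuccessful bid: $101 → clearing price.
Talon wins → pays $101.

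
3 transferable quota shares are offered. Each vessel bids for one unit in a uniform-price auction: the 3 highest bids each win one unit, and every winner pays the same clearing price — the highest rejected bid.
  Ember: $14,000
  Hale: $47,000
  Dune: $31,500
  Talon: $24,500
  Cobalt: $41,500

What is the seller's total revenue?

Total revenue: $73,500

Bids ranked high→low: 47,000 (Hale), 41,500 (Cobalt), 31,500 (Dune), 24,500 (Talon), 14,000 (Ember)
Winners (3 units): Hale, Cobalt, Dune.
Clearing price = highest rejected bid = $24,500.
Total revenue = 3 × $24,500 = $73,500.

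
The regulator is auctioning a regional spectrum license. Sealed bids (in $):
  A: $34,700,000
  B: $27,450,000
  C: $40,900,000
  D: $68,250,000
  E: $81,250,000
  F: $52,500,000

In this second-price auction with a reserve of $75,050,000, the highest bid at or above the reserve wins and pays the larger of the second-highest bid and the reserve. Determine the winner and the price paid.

E pays $75,050,000

Bids ranked: 81,250,000 (E) > 68,250,000 (D) > 52,500,000 (F) > 40,900,000 (C) > 34,700,000 (A) > 27,450,000 (B)
E has the top bid at or above the reserve ($81,250,000).
Second-highest bid $68,250,000 is below the reserve $75,050,000, so the reserve binds → payment $75,050,000.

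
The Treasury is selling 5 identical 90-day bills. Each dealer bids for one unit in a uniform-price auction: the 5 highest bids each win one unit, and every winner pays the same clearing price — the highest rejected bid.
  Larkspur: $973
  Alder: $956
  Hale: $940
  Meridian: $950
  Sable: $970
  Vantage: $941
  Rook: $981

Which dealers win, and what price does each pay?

Rook, Larkspur, Sable, Alder, Meridian; each pays $941

Sorting: 981 (Rook), 973 (Larkspur), 970 (Sable), 956 (Alder), 950 (Meridian), 941 (Vantage), 940 (Hale)
Winners (5 units): Rook, Larkspur, Sable, Alder, Meridian.
First losing bid is Vantage's $941, which sets the uniform price.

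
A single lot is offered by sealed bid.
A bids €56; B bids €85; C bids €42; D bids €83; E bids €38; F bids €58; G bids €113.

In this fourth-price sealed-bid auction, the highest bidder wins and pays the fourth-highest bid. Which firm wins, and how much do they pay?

G pays €58

Bids ranked: 113 (G) > 85 (B) > 83 (D) > 58 (F) > 56 (A) > 42 (C) > …
G is highest; pays the fourth-highest bid, €58.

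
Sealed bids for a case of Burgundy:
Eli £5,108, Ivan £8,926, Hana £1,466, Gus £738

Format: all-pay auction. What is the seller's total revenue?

Total revenue: £16,238

Bids in order: 8,926 (Ivan) > 5,108 (Eli) > 1,466 (Hana) > 738 (Gus)
Every bidder forfeits their bid regardless of winning.
Revenue = 5,108 + 8,926 + 1,466 + 738 = £16,238.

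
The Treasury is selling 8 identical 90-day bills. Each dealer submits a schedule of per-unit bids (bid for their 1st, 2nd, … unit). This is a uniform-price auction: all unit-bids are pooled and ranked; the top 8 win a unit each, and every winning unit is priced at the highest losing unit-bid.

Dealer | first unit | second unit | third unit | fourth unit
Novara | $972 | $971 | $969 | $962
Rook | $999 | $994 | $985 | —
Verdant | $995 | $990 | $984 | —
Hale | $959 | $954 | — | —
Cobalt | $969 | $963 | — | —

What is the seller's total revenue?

Total revenue: $7,752

Merging the schedules and taking the best 8: 999 (Rook-1), 995 (Verdant-1), 994 (Rook-2), 990 (Verdant-2), 985 (Rook-3), 984 (Verdant-3), 972 (Novara-1), 971 (Novara-2)
First bid not allocated: $969.
Allocation: Novara 2, Rook 3, Verdant 3. Every unit priced at $969.
Revenue = 8 × 969 = $7,752.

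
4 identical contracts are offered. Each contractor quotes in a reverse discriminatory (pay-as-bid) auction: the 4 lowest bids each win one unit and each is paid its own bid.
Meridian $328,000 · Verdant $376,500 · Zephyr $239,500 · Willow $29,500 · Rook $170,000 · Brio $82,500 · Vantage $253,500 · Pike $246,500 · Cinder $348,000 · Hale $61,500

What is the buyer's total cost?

Total cost: $343,500

Bids ranked low→high: 29,500 (Willow), 61,500 (Hale), 82,500 (Brio), 170,000 (Rook), 239,500 (Zephyr), 246,500 (Pike), …
Lowest 4: Willow, Hale, Brio, Rook.
Total cost = 29,500 + 61,500 + 82,500 + 170,000 = $343,500.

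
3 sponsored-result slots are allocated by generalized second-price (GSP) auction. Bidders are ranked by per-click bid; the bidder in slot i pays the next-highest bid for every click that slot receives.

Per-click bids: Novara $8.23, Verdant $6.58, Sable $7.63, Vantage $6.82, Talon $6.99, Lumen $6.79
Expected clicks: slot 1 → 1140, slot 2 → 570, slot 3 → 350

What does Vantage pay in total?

Vantage pays $0.00

Ranked by bid: $8.23 (Novara) > $7.63 (Sable) > $6.99 (Talon) > $6.82 (Vantage) > …
Vantage ranks below slot 3 → no slot, pays nothing.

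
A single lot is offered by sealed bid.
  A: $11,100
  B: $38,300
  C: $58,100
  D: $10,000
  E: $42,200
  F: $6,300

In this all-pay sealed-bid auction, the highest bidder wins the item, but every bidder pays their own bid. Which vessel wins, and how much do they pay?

C pays $58,100

Bids ranked: 58,100 (C) > 42,200 (E) > 38,300 (B) > 11,100 (A) > 10,000 (D) > 6,300 (F)
C is highest and takes the item; every bidder forfeits their bid.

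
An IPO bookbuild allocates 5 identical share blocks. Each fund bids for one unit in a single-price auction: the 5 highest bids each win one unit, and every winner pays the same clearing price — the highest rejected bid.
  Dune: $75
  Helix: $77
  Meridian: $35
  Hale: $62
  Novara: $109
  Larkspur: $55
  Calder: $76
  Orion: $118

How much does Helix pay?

Helix pays $62

Ordering the bids: 118 (Orion), 109 (Novara), 77 (Helix), 76 (Calder), 75 (Dune), 62 (Hale), 55 (Larkspur), …
The 5 highest are Orion, Novara, Helix, Calder, Dune.
Clearing price = highest rejected bid = $62.
Helix wins → pays $62.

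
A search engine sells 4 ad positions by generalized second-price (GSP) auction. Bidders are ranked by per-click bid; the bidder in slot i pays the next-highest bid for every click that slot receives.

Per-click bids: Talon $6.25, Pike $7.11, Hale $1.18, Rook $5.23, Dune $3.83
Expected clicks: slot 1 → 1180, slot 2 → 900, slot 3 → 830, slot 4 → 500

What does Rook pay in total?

Rook pays $3178.90

Ranked by bid: $7.11 (Pike) > $6.25 (Talon) > $5.23 (Rook) > $3.83 (Dune) > $1.18 (Hale)
Rook holds slot 3 → pays next bid $3.83 × 830 clicks = $3178.90.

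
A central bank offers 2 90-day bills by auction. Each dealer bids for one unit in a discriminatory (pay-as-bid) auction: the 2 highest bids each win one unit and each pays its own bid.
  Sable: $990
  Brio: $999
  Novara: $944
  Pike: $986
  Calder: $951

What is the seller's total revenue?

Total revenue: $1,989

Bids ranked high→low: 999 (Brio), 990 (Sable), 986 (Pike), 951 (Calder), …
Top 2: Brio, Sable.
Total revenue = 999 + 990 = $1,989.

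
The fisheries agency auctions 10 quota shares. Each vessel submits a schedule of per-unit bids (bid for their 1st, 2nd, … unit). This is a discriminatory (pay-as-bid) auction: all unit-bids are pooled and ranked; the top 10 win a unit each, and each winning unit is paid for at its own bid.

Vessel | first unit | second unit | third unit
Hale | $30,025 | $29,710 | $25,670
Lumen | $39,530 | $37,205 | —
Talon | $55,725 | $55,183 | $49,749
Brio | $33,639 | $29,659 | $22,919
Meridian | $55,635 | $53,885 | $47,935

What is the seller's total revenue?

Total revenue: $458,511

Merging the schedules and taking the best 10: 55,725 (Talon-1), 55,635 (Meridian-1), 55,183 (Talon-2), 53,885 (Meridian-2), 49,749 (Talon-3), 47,935 (Meridian-3), 39,530 (Lumen-1), 37,205 (Lumen-2), 33,639 (Brio-1), 30,025 (Hale-1)
Next rejected bid: $29,710 (not a price — pay-as-bid).
Each winning unit pays its own bid.
Revenue = 55,725 + 55,635 + 55,183 + 53,885 + 49,749 + 47,935 + 39,530 + 37,205 + 33,639 + 30,025 = $458,511.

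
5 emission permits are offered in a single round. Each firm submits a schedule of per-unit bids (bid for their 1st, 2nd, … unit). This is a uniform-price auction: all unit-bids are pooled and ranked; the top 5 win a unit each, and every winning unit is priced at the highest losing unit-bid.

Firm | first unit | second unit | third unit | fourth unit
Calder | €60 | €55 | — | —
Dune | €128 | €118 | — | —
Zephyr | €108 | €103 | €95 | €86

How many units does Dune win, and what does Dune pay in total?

Pooled unit-bids ranked (top 5): 128 (Dune-1), 118 (Dune-2), 108 (Zephyr-1), 103 (Zephyr-2), 95 (Zephyr-3)
The (k+1)-th unit-bid is €86.
Dune wins 2 unit(s) at €86 each.

Dune: 2 units, pays €172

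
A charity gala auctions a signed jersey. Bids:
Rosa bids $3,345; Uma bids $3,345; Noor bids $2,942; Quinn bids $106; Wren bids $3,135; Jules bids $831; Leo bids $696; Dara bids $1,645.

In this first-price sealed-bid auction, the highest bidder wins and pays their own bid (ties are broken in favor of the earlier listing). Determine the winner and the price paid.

Rosa pays $3,345

Bids ranked: 3,345 (Rosa) > 3,345 (Uma) > 3,135 (Wren) > 2,942 (Noor) > 1,645 (Dara) > 831 (Jules) > …
Tie at $3,345 → Rosa wins by tie-break.
Rosa has the highest bid and pays exactly that: $3,345.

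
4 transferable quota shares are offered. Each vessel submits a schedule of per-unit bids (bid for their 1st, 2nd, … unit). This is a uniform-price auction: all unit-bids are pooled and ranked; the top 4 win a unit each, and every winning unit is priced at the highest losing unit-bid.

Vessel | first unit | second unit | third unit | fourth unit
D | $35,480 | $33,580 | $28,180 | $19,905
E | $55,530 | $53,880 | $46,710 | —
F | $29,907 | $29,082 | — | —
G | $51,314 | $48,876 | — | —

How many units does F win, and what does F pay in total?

All unit-bids, highest first — top 4: 55,530 (E-1), 53,880 (E-2), 51,314 (G-1), 48,876 (G-2)
Highest rejected unit-bid = $46,710.
F wins 0 unit(s) at $46,710 each.

F: 0 units, pays $0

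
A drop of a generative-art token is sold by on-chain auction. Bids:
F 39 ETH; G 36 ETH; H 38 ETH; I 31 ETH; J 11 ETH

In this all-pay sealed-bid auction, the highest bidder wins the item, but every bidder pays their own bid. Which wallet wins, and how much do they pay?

F pays 39 ETH

Bids ranked: 39 (F) > 38 (H) > 36 (G) > 31 (I) > 11 (J)
F wins with the top bid; all bids are sunk regardless.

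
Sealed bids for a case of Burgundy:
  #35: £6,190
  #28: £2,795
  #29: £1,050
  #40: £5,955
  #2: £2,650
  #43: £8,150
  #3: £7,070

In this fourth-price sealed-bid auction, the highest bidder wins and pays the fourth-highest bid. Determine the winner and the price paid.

#43 pays £5,955

Rule: the highest bidder wins and pays the fourth-highest bid.
Sorting bids: 8,150 (#43) > 7,070 (#3) > 6,190 (#35) > 5,955 (#40) > 2,795 (#28) > 2,650 (#2) > …
#43 is highest; pays the fourth-highest bid, £5,955.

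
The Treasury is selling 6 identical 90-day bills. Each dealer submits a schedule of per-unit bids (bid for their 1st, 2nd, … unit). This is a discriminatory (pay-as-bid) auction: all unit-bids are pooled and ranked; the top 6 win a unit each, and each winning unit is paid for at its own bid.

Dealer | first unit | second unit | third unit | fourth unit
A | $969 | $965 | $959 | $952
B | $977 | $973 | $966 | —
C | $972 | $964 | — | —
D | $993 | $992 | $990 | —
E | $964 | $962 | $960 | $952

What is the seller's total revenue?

Total revenue: $5,897

Merging the schedules and taking the best 6: 993 (D-1), 992 (D-2), 990 (D-3), 977 (B-1), 973 (B-2), 972 (C-1)
Next rejected bid: $969 (not a price — pay-as-bid).
Each winning unit pays its own bid.
Revenue = 993 + 992 + 990 + 977 + 973 + 972 = $5,897.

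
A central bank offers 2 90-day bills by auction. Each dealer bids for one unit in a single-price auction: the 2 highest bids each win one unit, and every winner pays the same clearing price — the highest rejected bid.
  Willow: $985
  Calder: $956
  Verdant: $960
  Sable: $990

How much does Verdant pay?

Verdant pays $0

Sorting: 990 (Sable), 985 (Willow), 960 (Verdant), 956 (Calder)
Top 2: Sable, Willow.
Clearing price = highest rejected bid = $960.
Verdant does not win → pays $0.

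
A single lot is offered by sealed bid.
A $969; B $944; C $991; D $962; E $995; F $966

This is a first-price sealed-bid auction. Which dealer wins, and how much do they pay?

Rule: the highest bidder wins and pays their own bid.
Sorting bids: 995 (E) > 991 (C) > 969 (A) > 966 (F) > 962 (D) > 944 (B)
E is highest → pays own bid, $995.

E pays $995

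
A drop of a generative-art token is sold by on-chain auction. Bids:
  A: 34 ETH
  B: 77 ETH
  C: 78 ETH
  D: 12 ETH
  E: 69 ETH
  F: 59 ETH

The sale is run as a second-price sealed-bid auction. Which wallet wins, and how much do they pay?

Second-price sealed-bid auction: the highest bidder wins and pays the second-highest bid.
Bids ranked: 78 (C) > 77 (B) > 69 (E) > 59 (F) > 34 (A) > 12 (D)
C wins with the highest bid; price is set by the runner-up at 77 ETH.

C pays 77 ETH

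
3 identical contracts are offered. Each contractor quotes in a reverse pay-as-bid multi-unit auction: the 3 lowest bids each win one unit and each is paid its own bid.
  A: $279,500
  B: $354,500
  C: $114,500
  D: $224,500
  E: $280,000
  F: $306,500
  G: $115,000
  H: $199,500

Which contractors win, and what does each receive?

C $114,500, G $115,000, H $199,500

Bids ranked low→high: 114,500 (C), 115,000 (G), 199,500 (H), 224,500 (D), 279,500 (A), …
Winners (3 units): C, G, H.
Each winner is paid its own bid: C $114,500, G $115,000, H $199,500.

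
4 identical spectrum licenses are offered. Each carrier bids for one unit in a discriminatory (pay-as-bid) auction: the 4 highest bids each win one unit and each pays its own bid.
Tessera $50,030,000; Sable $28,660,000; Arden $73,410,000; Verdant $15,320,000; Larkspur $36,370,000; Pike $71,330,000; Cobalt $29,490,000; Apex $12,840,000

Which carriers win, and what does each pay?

Sorting: 73,410,000 (Arden), 71,330,000 (Pike), 50,030,000 (Tessera), 36,370,000 (Larkspur), 29,490,000 (Cobalt), 28,660,000 (Sable), …
Winners (4 units): Arden, Pike, Tessera, Larkspur.
Each winner pays its own bid: Arden $73,410,000, Pike $71,330,000, Tessera $50,030,000, Larkspur $36,370,000.

Arden $73,410,000, Pike $71,330,000, Tessera $50,030,000, Larkspur $36,370,000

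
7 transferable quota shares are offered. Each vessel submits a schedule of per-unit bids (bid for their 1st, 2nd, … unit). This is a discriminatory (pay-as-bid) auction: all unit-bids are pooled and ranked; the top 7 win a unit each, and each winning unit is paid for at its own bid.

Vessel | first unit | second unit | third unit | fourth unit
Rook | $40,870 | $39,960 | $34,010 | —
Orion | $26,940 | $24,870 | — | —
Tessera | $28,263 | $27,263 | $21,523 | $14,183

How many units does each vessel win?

Orion 2, Rook 3, Tessera 2

Merging the schedules and taking the best 7: 40,870 (Rook-1), 39,960 (Rook-2), 34,010 (Rook-3), 28,263 (Tessera-1), 27,263 (Tessera-2), 26,940 (Orion-1), 24,870 (Orion-2)
Next rejected bid: $21,523 (not a price — pay-as-bid).
Allocation: Orion 2, Rook 3, Tessera 2.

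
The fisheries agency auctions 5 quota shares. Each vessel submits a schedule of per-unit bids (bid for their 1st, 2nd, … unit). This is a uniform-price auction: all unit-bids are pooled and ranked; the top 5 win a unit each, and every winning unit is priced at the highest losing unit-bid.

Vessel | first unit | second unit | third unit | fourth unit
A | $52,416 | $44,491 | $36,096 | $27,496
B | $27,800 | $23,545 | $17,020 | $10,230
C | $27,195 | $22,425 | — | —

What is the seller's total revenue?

Total revenue: $135,975

Pooled unit-bids ranked (top 5): 52,416 (A-1), 44,491 (A-2), 36,096 (A-3), 27,800 (B-1), 27,496 (A-4)
Highest rejected unit-bid = $27,195.
Allocation: A 4, B 1. Every unit priced at $27,195.
Revenue = 5 × 27,195 = $135,975.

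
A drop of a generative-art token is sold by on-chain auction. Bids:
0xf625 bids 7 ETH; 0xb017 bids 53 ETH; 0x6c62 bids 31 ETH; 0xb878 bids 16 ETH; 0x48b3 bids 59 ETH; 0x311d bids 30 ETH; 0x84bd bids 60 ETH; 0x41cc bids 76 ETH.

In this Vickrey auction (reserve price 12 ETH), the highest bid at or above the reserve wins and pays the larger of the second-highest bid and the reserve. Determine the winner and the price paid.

0x41cc pays 60 ETH

Rule: the highest bid at or above the reserve wins and pays the larger of the second-highest bid and the reserve.
Bids in order: 76 (0x41cc) > 60 (0x84bd) > 59 (0x48b3) > 53 (0xb017) > 31 (0x6c62) > 30 (0x311d) > …
0x41cc has the top bid at or above the reserve (76 ETH).
Second-highest bid 60 ETH exceeds the reserve 12 ETH → payment 60 ETH.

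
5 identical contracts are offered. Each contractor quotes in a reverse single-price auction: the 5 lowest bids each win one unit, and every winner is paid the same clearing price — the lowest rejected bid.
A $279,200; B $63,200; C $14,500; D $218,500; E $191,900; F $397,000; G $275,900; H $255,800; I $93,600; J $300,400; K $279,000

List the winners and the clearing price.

Bids ranked low→high: 14,500 (C), 63,200 (B), 93,600 (I), 191,900 (E), 218,500 (D), 255,800 (H), 275,900 (G), …
The 5 lowest are C, B, I, E, D.
First losing bid is H's $255,800, which sets the uniform price.

C, B, I, E, D; each is paid $255,800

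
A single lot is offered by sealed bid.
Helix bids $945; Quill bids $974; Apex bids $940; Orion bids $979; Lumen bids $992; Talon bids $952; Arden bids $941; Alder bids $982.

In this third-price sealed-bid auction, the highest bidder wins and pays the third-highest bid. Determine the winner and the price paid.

Lumen pays $979

Bids in order: 992 (Lumen) > 982 (Alder) > 979 (Orion) > 974 (Quill) > 952 (Talon) > 945 (Helix) > …
Lumen is highest; pays the third-highest bid, $979.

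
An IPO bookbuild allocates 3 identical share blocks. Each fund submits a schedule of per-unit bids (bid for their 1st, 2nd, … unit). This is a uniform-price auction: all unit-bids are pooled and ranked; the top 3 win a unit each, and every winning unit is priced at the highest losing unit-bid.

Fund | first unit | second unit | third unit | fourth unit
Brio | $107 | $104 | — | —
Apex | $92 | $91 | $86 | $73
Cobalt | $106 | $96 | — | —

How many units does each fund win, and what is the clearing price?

Merging the schedules and taking the best 3: 107 (Brio-1), 106 (Cobalt-1), 104 (Brio-2)
First bid not allocated: $96.
Allocation: Brio 2, Cobalt 1.

Brio 2, Cobalt 1; clearing price $96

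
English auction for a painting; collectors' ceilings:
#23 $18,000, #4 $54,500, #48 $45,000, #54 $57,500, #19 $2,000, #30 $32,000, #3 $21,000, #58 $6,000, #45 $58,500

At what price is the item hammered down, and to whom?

Sorting limits: 58,500 (#45) > 57,500 (#54) > 54,500 (#4) > 45,000 (#48) > 32,000 (#30) > 21,000 (#3) > …
Bidding ends when #54 exits at $57,500; #45 takes it.

#45 wins at $57,500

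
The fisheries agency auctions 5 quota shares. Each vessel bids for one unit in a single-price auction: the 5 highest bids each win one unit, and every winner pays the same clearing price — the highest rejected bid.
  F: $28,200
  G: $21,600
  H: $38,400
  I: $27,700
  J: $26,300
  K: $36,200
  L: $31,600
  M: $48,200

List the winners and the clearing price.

M, H, K, L, F; each pays $27,700

Bids ranked high→low: 48,200 (M), 38,400 (H), 36,200 (K), 31,600 (L), 28,200 (F), 27,700 (I), 26,300 (J), …
Top 5: M, H, K, L, F.
Highest unsuccessful bid: $27,700 → clearing price.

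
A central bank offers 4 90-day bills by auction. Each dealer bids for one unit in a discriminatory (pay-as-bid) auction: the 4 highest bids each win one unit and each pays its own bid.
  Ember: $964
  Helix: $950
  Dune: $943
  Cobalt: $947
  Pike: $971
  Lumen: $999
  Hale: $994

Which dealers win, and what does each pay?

Lumen $999, Hale $994, Pike $971, Ember $964

Ordering the bids: 999 (Lumen), 994 (Hale), 971 (Pike), 964 (Ember), 950 (Helix), 947 (Cobalt), …
The 4 highest are Lumen, Hale, Pike, Ember.
Each winner pays its own bid: Lumen $999, Hale $994, Pike $971, Ember $964.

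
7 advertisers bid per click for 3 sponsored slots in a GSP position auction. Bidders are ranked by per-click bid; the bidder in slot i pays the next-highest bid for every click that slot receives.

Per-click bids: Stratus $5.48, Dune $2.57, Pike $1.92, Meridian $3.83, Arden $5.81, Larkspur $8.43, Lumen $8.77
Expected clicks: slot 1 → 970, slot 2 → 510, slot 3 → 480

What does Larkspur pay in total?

Ranked by bid: $8.77 (Lumen) > $8.43 (Larkspur) > $5.81 (Arden) > $5.48 (Stratus) > …
Larkspur holds slot 2 → pays next bid $5.81 × 510 clicks = $2963.10.

Larkspur pays $2963.10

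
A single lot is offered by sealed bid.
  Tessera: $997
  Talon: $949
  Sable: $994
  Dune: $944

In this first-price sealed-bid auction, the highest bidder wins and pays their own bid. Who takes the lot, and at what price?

Sorting bids: 997 (Tessera) > 994 (Sable) > 949 (Talon) > 944 (Dune)
Tessera is highest → pays own bid, $997.

Tessera pays $997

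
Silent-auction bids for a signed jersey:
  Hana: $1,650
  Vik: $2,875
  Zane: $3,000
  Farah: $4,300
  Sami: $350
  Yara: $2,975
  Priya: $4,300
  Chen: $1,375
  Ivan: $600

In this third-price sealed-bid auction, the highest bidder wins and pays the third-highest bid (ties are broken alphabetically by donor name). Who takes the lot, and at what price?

Farah pays $3,000

Bids in order: 4,300 (Farah) > 4,300 (Priya) > 3,000 (Zane) > 2,975 (Yara) > 2,875 (Vik) > 1,650 (Hana) > …
Farah and Priya tie at $4,300; tie-break gives it to Farah.
Farah wins; payment is bid #3 in the ranking = $3,000.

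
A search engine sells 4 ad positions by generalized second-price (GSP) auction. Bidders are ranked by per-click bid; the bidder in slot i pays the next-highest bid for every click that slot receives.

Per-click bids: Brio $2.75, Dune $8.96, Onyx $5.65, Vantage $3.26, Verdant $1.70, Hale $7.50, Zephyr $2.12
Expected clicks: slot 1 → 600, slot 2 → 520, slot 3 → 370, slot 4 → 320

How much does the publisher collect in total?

Ranked by bid: $8.96 (Dune) > $7.50 (Hale) > $5.65 (Onyx) > $3.26 (Vantage) > $2.75 (Brio) > …
Slot 1: Dune pays $7.50 × 600 = $4500.00
Slot 2: Hale pays $5.65 × 520 = $2938.00
Slot 3: Onyx pays $3.26 × 370 = $1206.20
Slot 4: Vantage pays $2.75 × 320 = $880.00
Total = $9524.20

Total revenue: $9524.20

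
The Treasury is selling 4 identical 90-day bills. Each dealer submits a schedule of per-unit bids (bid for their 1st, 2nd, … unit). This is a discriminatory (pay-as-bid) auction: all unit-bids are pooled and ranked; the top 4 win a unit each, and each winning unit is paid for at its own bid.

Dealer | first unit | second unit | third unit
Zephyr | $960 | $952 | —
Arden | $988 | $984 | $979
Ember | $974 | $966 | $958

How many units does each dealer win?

Pooled unit-bids ranked (top 4): 988 (Arden-1), 984 (Arden-2), 979 (Arden-3), 974 (Ember-1)
Next rejected bid: $966 (not a price — pay-as-bid).
Allocation: Arden 3, Ember 1.

Arden 3, Ember 1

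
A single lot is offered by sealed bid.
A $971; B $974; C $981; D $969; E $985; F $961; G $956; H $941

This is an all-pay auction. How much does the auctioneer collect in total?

Total revenue: $7,738

Rule: the highest bidder wins the item, but every bidder pays their own bid.
Sorting bids: 985 (E) > 981 (C) > 974 (B) > 971 (A) > 969 (D) > 961 (F) > …
E wins with the top bid; all bids are sunk regardless.
Every bidder forfeits their bid regardless of winning.
Revenue = 971 + 974 + 981 + 969 + 985 + 961 + 956 + 941 = $7,738.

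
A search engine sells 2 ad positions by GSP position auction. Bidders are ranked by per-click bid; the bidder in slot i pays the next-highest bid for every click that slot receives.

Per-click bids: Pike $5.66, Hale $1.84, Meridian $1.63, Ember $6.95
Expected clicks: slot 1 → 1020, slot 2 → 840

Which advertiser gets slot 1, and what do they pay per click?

Ranked by bid: $6.95 (Ember) > $5.66 (Pike) > $1.84 (Hale) > …
Slot 1 goes to the first-ranked bidder, Ember, who pays the next bid down: $5.66/click.

Ember; $5.66 per click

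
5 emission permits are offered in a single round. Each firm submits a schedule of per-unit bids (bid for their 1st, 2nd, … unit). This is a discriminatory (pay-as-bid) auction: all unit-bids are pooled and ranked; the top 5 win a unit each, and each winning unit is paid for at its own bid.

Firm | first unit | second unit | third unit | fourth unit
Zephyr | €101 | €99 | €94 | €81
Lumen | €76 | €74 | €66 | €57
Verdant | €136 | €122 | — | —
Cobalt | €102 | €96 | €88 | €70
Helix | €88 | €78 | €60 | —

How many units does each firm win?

Merging the schedules and taking the best 5: 136 (Verdant-1), 122 (Verdant-2), 102 (Cobalt-1), 101 (Zephyr-1), 99 (Zephyr-2)
Next rejected bid: €96 (not a price — pay-as-bid).
Allocation: Cobalt 1, Verdant 2, Zephyr 2.

Cobalt 1, Verdant 2, Zephyr 2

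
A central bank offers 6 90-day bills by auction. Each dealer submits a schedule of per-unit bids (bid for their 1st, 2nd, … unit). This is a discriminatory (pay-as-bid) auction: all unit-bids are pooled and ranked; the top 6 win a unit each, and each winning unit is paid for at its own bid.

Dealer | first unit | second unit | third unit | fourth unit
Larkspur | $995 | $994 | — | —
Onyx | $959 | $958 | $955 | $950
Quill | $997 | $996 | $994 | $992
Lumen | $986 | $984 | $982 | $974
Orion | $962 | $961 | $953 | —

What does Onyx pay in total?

Merging the schedules and taking the best 6: 997 (Quill-1), 996 (Quill-2), 995 (Larkspur-1), 994 (Larkspur-2), 994 (Quill-3), 992 (Quill-4)
Next rejected bid: $986 (not a price — pay-as-bid).
Onyx wins no units.

Onyx pays $0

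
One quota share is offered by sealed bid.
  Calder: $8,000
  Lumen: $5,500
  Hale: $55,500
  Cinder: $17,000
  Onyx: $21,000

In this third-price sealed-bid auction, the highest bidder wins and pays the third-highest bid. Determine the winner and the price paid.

Rule: the highest bidder wins and pays the third-highest bid.
Sorting bids: 55,500 (Hale) > 21,000 (Onyx) > 17,000 (Cinder) > 8,000 (Calder) > 5,500 (Lumen)
Hale is highest; pays the third-highest bid, $17,000.

Hale pays $17,000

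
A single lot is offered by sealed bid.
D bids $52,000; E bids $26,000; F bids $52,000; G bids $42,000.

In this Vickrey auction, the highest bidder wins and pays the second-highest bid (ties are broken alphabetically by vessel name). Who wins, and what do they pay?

Vickrey auction: the highest bidder wins and pays the second-highest bid.
Bids ranked: 52,000 (D) > 52,000 (F) > 42,000 (G) > 26,000 (E)
D and F tie at $52,000; tie-break gives it to D.
D is highest; pays the second-highest bid, $52,000.

D pays $52,000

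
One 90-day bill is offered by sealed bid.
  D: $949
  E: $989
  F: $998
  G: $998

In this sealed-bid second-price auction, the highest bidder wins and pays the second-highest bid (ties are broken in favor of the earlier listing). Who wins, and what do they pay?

Sorting bids: 998 (F) > 998 (G) > 989 (E) > 949 (D)
Tie at $998 → F wins by tie-break.
F wins with the highest bid; price is set by the runner-up at $998.

F pays $998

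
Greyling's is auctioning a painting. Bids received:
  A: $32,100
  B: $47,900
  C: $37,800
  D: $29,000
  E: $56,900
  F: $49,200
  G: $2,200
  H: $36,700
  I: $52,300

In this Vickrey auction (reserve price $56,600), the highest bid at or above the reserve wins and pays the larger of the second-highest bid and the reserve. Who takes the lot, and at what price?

E pays $56,600

Bids in order: 56,900 (E) > 52,300 (I) > 49,200 (F) > 47,900 (B) > 37,800 (C) > 36,700 (H) > …
Highest eligible bid: E at $56,900.
Second-highest bid $52,300 is below the reserve $56,600, so the reserve binds → payment $56,600.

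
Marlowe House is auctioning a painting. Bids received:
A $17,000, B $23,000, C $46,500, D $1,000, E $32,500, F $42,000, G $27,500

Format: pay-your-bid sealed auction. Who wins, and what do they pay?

C pays $46,500

Rule: the highest bidder wins and pays their own bid.
Bids in order: 46,500 (C) > 42,000 (F) > 32,500 (E) > 27,500 (G) > 23,000 (B) > 17,000 (A) > …
C has the highest bid and pays exactly that: $46,500.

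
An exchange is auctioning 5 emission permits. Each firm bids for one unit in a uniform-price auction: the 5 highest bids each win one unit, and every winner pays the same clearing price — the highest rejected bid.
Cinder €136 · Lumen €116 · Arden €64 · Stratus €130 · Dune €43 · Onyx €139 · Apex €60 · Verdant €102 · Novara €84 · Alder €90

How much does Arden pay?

Arden pays €0

Ordering the bids: 139 (Onyx), 136 (Cinder), 130 (Stratus), 116 (Lumen), 102 (Verdant), 90 (Alder), 84 (Novara), …
Winners (5 units): Onyx, Cinder, Stratus, Lumen, Verdant.
Clearing price = highest rejected bid = €90.
Arden does not win → pays €0.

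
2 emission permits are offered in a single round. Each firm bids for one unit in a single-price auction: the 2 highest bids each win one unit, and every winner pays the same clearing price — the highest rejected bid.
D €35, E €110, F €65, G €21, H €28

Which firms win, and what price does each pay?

Sorting: 110 (E), 65 (F), 35 (D), 28 (H), …
The 2 highest are E, F.
Highest unsuccessful bid: €35 → clearing price.

E, F; each pays €35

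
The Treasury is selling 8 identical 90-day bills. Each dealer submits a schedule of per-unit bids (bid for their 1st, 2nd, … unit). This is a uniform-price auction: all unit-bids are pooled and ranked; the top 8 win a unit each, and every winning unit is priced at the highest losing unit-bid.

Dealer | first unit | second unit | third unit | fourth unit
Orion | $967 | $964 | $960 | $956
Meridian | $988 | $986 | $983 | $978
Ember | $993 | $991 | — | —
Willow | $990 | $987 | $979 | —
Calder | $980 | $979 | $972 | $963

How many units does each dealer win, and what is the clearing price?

Calder 1, Ember 2, Meridian 3, Willow 2; clearing price $979

Pooled unit-bids ranked (top 8): 993 (Ember-1), 991 (Ember-2), 990 (Willow-1), 988 (Meridian-1), 987 (Willow-2), 986 (Meridian-2), 983 (Meridian-3), 980 (Calder-1)
The (k+1)-th unit-bid is $979.
Allocation: Calder 1, Ember 2, Meridian 3, Willow 2.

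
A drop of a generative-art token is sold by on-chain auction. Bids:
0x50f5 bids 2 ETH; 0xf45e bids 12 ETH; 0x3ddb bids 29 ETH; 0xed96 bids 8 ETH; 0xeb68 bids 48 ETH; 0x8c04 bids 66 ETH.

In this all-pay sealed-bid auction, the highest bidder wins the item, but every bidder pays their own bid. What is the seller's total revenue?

Total revenue: 165 ETH

Sorting bids: 66 (0x8c04) > 48 (0xeb68) > 29 (0x3ddb) > 12 (0xf45e) > 8 (0xed96) > 2 (0x50f5)
0x8c04 wins with the top bid; all bids are sunk regardless.
Every bidder forfeits their bid regardless of winning.
Revenue = 2 + 12 + 29 + 8 + 48 + 66 = 165 ETH.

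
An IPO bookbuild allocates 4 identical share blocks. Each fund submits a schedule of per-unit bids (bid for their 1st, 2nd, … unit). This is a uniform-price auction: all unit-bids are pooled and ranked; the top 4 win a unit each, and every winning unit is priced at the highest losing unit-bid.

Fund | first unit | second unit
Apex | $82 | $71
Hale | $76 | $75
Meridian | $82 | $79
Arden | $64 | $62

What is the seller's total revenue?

Total revenue: $300

Pooled unit-bids ranked (top 4): 82 (Apex-1), 82 (Meridian-1), 79 (Meridian-2), 76 (Hale-1)
First bid not allocated: $75.
Allocation: Apex 1, Hale 1, Meridian 2. Every unit priced at $75.
Revenue = 4 × 75 = $300.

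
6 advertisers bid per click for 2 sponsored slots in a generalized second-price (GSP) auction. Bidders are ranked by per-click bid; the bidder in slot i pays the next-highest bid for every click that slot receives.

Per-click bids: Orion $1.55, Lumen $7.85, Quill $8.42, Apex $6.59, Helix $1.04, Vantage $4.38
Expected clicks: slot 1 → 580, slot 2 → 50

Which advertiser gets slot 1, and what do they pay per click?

Per-click bids in order: $8.42 (Quill) > $7.85 (Lumen) > $6.59 (Apex) > …
Slot 1 goes to the first-ranked bidder, Quill, who pays the next bid down: $7.85/click.

Quill; $7.85 per click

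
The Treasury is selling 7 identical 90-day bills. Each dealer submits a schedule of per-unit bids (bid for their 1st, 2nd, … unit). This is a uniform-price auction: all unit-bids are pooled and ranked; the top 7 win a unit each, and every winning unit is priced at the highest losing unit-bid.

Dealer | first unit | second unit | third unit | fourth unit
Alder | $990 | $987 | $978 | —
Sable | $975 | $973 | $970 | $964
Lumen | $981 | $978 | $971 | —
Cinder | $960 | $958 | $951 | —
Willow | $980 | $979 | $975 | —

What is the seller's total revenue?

All unit-bids, highest first — top 7: 990 (Alder-1), 987 (Alder-2), 981 (Lumen-1), 980 (Willow-1), 979 (Willow-2), 978 (Alder-3), 978 (Lumen-2)
Highest rejected unit-bid = $975.
Allocation: Alder 3, Lumen 2, Willow 2. Every unit priced at $975.
Revenue = 7 × 975 = $6,825.

Total revenue: $6,825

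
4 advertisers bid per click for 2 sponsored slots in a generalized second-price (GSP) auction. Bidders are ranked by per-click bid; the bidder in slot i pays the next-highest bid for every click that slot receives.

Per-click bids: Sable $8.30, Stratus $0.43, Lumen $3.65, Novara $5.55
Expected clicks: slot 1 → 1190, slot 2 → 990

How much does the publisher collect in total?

Ranked by bid: $8.30 (Sable) > $5.55 (Novara) > $3.65 (Lumen) > …
Slot 1: Sable pays $5.55 × 1190 = $6604.50
Slot 2: Novara pays $3.65 × 990 = $3613.50
Total = $10218.00

Total revenue: $10218.00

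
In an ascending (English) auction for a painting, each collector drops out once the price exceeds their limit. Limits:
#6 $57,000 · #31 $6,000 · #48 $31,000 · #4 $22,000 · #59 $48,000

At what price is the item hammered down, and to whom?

Limits in order: 57,000 (#6) > 48,000 (#59) > 31,000 (#48) > 22,000 (#4) > 6,000 (#31)
#59 is the last rival to drop out, at $48,000; #6 remains and wins at that price.

#6 wins at $48,000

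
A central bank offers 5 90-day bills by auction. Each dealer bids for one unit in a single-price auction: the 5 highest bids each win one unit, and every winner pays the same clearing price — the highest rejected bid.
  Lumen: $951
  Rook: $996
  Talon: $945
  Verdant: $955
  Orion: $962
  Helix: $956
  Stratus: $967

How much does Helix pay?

Helix pays $951

Ordering the bids: 996 (Rook), 967 (Stratus), 962 (Orion), 956 (Helix), 955 (Verdant), 951 (Lumen), 945 (Talon)
Winners (5 units): Rook, Stratus, Orion, Helix, Verdant.
Clearing price = highest rejected bid = $951.
Helix wins → pays $951.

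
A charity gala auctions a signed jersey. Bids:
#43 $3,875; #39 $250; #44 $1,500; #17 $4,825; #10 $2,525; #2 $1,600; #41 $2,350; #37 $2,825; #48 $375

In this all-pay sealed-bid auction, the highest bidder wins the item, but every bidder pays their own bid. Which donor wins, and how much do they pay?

#17 pays $4,825

Rule: the highest bidder wins the item, but every bidder pays their own bid.
Bids ranked: 4,825 (#17) > 3,875 (#43) > 2,825 (#37) > 2,525 (#10) > 2,350 (#41) > 1,600 (#2) > …
#17 wins with the top bid; all bids are sunk regardless.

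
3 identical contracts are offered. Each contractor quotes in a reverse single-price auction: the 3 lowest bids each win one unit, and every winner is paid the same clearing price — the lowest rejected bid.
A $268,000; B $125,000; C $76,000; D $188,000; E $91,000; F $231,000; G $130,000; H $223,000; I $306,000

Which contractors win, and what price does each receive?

C, E, B; each is paid $130,000

Ordering the bids: 76,000 (C), 91,000 (E), 125,000 (B), 130,000 (G), 188,000 (D), …
Winners (3 units): C, E, B.
First losing bid is G's $130,000, which sets the uniform price.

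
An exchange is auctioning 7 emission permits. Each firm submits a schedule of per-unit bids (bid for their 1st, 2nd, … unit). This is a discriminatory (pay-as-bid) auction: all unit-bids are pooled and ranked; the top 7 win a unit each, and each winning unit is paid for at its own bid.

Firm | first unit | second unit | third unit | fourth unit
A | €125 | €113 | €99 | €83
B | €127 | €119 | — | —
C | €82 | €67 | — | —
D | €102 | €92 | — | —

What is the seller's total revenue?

All unit-bids, highest first — top 7: 127 (B-1), 125 (A-1), 119 (B-2), 113 (A-2), 102 (D-1), 99 (A-3), 92 (D-2)
Next rejected bid: €83 (not a price — pay-as-bid).
Each winning unit pays its own bid.
Revenue = 127 + 125 + 119 + 113 + 102 + 99 + 92 = €777.

Total revenue: €777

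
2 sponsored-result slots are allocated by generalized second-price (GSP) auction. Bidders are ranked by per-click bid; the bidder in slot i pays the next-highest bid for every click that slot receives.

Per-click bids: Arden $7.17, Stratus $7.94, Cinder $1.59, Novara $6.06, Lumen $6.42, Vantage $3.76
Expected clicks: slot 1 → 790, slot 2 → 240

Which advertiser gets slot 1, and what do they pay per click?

Per-click bids in order: $7.94 (Stratus) > $7.17 (Arden) > $6.42 (Lumen) > …
Slot 1 goes to the first-ranked bidder, Stratus, who pays the next bid down: $7.17/click.

Stratus; $7.17 per click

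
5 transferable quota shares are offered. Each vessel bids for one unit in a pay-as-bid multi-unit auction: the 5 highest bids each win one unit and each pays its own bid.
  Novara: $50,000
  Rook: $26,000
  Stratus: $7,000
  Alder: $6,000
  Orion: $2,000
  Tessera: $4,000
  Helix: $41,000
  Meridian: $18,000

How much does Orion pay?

Ordering the bids: 50,000 (Novara), 41,000 (Helix), 26,000 (Rook), 18,000 (Meridian), 7,000 (Stratus), 6,000 (Alder), 4,000 (Tessera), …
Winners (5 units): Novara, Helix, Rook, Meridian, Stratus.
Orion does not win → $0.

Orion pays $0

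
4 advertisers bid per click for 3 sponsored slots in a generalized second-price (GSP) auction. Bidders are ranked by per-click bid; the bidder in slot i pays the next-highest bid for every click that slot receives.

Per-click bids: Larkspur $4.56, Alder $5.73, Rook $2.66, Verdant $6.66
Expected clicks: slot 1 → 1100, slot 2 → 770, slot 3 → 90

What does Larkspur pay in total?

Sorting advertisers: $6.66 (Verdant) > $5.73 (Alder) > $4.56 (Larkspur) > $2.66 (Rook)
Larkspur holds slot 3 → pays next bid $2.66 × 90 clicks = $239.40.

Larkspur pays $239.40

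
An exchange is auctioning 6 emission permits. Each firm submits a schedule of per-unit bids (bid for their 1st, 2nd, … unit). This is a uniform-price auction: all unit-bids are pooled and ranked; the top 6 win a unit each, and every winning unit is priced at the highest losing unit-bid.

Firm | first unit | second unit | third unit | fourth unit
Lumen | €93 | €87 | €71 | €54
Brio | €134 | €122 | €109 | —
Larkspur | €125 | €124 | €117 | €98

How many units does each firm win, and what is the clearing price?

Brio 3, Larkspur 3; clearing price €98

All unit-bids, highest first — top 6: 134 (Brio-1), 125 (Larkspur-1), 124 (Larkspur-2), 122 (Brio-2), 117 (Larkspur-3), 109 (Brio-3)
Highest rejected unit-bid = €98.
Allocation: Brio 3, Larkspur 3.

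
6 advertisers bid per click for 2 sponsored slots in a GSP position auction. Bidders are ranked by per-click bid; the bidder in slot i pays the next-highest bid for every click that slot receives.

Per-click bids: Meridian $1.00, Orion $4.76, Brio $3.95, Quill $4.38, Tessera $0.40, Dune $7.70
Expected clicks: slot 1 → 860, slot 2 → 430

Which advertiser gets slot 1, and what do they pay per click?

Dune; $4.76 per click

Ranked by bid: $7.70 (Dune) > $4.76 (Orion) > $4.38 (Quill) > …
Slot 1 goes to the first-ranked bidder, Dune, who pays the next bid down: $4.76/click.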